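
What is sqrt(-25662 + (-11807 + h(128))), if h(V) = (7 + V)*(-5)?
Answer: 16*I*sqrt(149) ≈ 195.3*I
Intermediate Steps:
h(V) = -35 - 5*V
sqrt(-25662 + (-11807 + h(128))) = sqrt(-25662 + (-11807 + (-35 - 5*128))) = sqrt(-25662 + (-11807 + (-35 - 640))) = sqrt(-25662 + (-11807 - 675)) = sqrt(-25662 - 12482) = sqrt(-38144) = 16*I*sqrt(149)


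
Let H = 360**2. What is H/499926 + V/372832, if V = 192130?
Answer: 12030817465/15532367536 ≈ 0.77456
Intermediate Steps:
H = 129600
H/499926 + V/372832 = 129600/499926 + 192130/372832 = 129600*(1/499926) + 192130*(1/372832) = 21600/83321 + 96065/186416 = 12030817465/15532367536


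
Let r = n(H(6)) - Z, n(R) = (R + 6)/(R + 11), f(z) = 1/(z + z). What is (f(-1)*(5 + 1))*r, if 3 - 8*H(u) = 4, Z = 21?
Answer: 1780/29 ≈ 61.379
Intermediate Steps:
H(u) = -⅛ (H(u) = 3/8 - ⅛*4 = 3/8 - ½ = -⅛)
f(z) = 1/(2*z)
n(R) = (6 + R)/(11 + R)
r = -1780/87 (r = (6 - ⅛)/(11 - ⅛) - 1*21 = (47/8)/(87/8) - 21 = (8/87)*(47/8) - 21 = 47/87 - 21 = -1780/87 ≈ -20.460)
(f(-1)*(5 + 1))*r = (((½)/(-1))*(5 + 1))*(-1780/87) = (((½)*(-1))*6)*(-1780/87) = -½*6*(-1780/87) = -3*(-1780/87) = 1780/29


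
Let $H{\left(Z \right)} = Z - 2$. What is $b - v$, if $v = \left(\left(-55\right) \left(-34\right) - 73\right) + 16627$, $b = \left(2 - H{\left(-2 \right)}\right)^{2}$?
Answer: $-18388$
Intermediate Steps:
$H{\left(Z \right)} = -2 + Z$ ($H{\left(Z \right)} = Z - 2 = -2 + Z$)
$b = 36$ ($b = \left(2 - \left(-2 - 2\right)\right)^{2} = \left(2 - -4\right)^{2} = \left(2 + 4\right)^{2} = 6^{2} = 36$)
$v = 18424$ ($v = \left(1870 - 73\right) + 16627 = 1797 + 16627 = 18424$)
$b - v = 36 - 18424 = -18388$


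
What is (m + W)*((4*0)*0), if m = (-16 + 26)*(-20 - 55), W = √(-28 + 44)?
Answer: 0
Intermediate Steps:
W = 4 (W = √16 = 4)
m = -750 (m = 10*(-75) = -750)
(m + W)*((4*0)*0) = (-750 + 4)*((4*0)*0) = -0*0 = -746*0 = 0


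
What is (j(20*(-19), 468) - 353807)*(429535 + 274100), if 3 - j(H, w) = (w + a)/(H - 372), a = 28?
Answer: -11700575431695/47 ≈ -2.4895e+11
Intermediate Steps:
j(H, w) = 3 - (28 + w)/(-372 + H) (j(H, w) = 3 - (w + 28)/(H - 372) = 3 - (28 + w)/(-372 + H))
(j(20*(-19), 468) - 353807)*(429535 + 274100) = ((-1144 - 1*468 + 3*(20*(-19)))/(-372 + 20*(-19)) - 353807)*(429535 + 274100) = ((-1144 - 468 + 3*(-380))/(-372 - 380) - 353807)*703635 = ((-1144 - 468 - 1140)/(-752) - 353807)*703635 = (-1/752*(-2752) - 353807)*703635 = (172/47 - 353807)*703635 = -16628757/47*703635 = -11700575431695/47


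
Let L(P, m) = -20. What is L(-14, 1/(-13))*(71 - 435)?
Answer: 7280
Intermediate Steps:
L(-14, 1/(-13))*(71 - 435) = -20*(71 - 435) = -20*(-364) = 7280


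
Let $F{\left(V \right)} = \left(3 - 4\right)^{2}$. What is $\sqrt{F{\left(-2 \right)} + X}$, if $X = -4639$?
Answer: $i \sqrt{4638} \approx 68.103 i$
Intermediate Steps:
$F{\left(V \right)} = 1$ ($F{\left(V \right)} = \left(-1\right)^{2} = 1$)
$\sqrt{F{\left(-2 \right)} + X} = \sqrt{1 - 4639} = \sqrt{-4638} = i \sqrt{4638}$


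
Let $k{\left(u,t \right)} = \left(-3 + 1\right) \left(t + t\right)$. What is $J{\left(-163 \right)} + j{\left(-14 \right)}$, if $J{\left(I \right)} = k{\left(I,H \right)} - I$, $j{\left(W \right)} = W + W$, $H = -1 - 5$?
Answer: $159$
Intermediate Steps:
$H = -6$
$k{\left(u,t \right)} = - 4 t$ ($k{\left(u,t \right)} = - 2 \cdot 2 t = - 4 t$)
$j{\left(W \right)} = 2 W$
$J{\left(I \right)} = 24 - I$ ($J{\left(I \right)} = \left(-4\right) \left(-6\right) - I = 24 - I$)
$J{\left(-163 \right)} + j{\left(-14 \right)} = \left(24 - -163\right) + 2 \left(-14\right) = \left(24 + 163\right) - 28 = 187 - 28 = 159$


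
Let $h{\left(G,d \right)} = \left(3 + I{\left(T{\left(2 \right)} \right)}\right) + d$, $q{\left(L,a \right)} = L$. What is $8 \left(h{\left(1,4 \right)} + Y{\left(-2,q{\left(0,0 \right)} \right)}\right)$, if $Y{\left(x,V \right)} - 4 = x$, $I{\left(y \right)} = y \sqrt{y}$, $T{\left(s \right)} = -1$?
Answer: $72 - 8 i \approx 72.0 - 8.0 i$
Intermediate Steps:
$I{\left(y \right)} = y^{\frac{3}{2}}$
$Y{\left(x,V \right)} = 4 + x$
$h{\left(G,d \right)} = 3 + d - i$ ($h{\left(G,d \right)} = \left(3 + \left(-1\right)^{\frac{3}{2}}\right) + d = \left(3 - i\right) + d = 3 + d - i$)
$8 \left(h{\left(1,4 \right)} + Y{\left(-2,q{\left(0,0 \right)} \right)}\right) = 8 \left(\left(3 + 4 - i\right) + \left(4 - 2\right)\right) = 8 \left(\left(7 - i\right) + 2\right) = 8 \left(9 - i\right) = 72 - 8 i$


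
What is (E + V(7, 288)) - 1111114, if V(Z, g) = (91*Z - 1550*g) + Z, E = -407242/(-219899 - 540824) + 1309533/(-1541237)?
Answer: -1825359503743475375/1172454434351 ≈ -1.5569e+6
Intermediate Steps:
E = -368535434005/1172454434351 (E = -407242/(-760723) + 1309533*(-1/1541237) = -407242*(-1/760723) - 1309533/1541237 = 407242/760723 - 1309533/1541237 = -368535434005/1172454434351 ≈ -0.31433)
V(Z, g) = -1550*g + 92*Z (V(Z, g) = (-1550*g + 91*Z) + Z = -1550*g + 92*Z)
(E + V(7, 288)) - 1111114 = (-368535434005/1172454434351 + (-1550*288 + 92*7)) - 1111114 = (-368535434005/1172454434351 + (-446400 + 644)) - 1111114 = (-368535434005/1172454434351 - 445756) - 1111114 = -522628967373998361/1172454434351 - 1111114 = -1825359503743475375/1172454434351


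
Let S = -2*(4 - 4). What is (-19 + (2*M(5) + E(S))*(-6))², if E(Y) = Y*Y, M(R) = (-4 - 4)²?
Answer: 619369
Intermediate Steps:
M(R) = 64 (M(R) = (-8)² = 64)
S = 0 (S = -2*0 = 0)
E(Y) = Y²
(-19 + (2*M(5) + E(S))*(-6))² = (-19 + (2*64 + 0²)*(-6))² = (-19 + (128 + 0)*(-6))² = (-19 + 128*(-6))² = (-19 - 768)² = (-787)² = 619369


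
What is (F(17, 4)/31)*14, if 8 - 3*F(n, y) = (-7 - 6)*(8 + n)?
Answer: 1554/31 ≈ 50.129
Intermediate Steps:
F(n, y) = 112/3 + 13*n/3 (F(n, y) = 8/3 - (-7 - 6)*(8 + n)/3 = 8/3 - (-13)*(8 + n)/3 = 8/3 - (-104 - 13*n)/3 = 8/3 + (104/3 + 13*n/3) = 112/3 + 13*n/3)
(F(17, 4)/31)*14 = ((112/3 + (13/3)*17)/31)*14 = ((112/3 + 221/3)*(1/31))*14 = (111*(1/31))*14 = (111/31)*14 = 1554/31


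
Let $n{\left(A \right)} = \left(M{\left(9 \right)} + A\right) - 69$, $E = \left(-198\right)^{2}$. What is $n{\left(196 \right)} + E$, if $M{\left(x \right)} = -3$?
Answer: $39328$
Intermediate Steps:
$E = 39204$
$n{\left(A \right)} = -72 + A$ ($n{\left(A \right)} = \left(-3 + A\right) - 69 = -72 + A$)
$n{\left(196 \right)} + E = \left(-72 + 196\right) + 39204 = 124 + 39204 = 39328$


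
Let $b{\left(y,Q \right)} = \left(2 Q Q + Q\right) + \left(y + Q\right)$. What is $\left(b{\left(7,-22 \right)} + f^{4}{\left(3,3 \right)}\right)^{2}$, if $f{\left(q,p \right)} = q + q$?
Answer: $4959529$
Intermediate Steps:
$f{\left(q,p \right)} = 2 q$
$b{\left(y,Q \right)} = y + 2 Q + 2 Q^{2}$ ($b{\left(y,Q \right)} = \left(2 Q^{2} + Q\right) + \left(Q + y\right) = \left(Q + 2 Q^{2}\right) + \left(Q + y\right) = y + 2 Q + 2 Q^{2}$)
$\left(b{\left(7,-22 \right)} + f^{4}{\left(3,3 \right)}\right)^{2} = \left(\left(7 + 2 \left(-22\right) + 2 \left(-22\right)^{2}\right) + \left(2 \cdot 3\right)^{4}\right)^{2} = \left(\left(7 - 44 + 2 \cdot 484\right) + 6^{4}\right)^{2} = \left(\left(7 - 44 + 968\right) + 1296\right)^{2} = \left(931 + 1296\right)^{2} = 2227^{2} = 4959529$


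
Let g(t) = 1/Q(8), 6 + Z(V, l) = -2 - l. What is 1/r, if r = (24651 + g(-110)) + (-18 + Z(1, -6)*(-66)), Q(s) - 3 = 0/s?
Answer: 3/74296 ≈ 4.0379e-5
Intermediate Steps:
Z(V, l) = -8 - l (Z(V, l) = -6 + (-2 - l) = -8 - l)
Q(s) = 3 (Q(s) = 3 + 0/s = 3 + 0 = 3)
g(t) = ⅓ (g(t) = 1/3 = ⅓)
r = 74296/3 (r = (24651 + ⅓) + (-18 + (-8 - 1*(-6))*(-66)) = 73954/3 + (-18 + (-8 + 6)*(-66)) = 73954/3 + (-18 - 2*(-66)) = 73954/3 + (-18 + 132) = 73954/3 + 114 = 74296/3 ≈ 24765.)
1/r = 1/(74296/3) = 3/74296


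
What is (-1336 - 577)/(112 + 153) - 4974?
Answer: -1320023/265 ≈ -4981.2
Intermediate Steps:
(-1336 - 577)/(112 + 153) - 4974 = -1913/265 - 4974 = -1320023/265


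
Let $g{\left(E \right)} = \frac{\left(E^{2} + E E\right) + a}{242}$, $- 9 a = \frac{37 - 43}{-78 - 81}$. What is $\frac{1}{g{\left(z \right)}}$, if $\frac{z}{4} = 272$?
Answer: $\frac{57717}{564645887} \approx 0.00010222$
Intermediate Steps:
$z = 1088$ ($z = 4 \cdot 272 = 1088$)
$a = - \frac{2}{477}$ ($a = - \frac{\left(37 - 43\right) \frac{1}{-78 - 81}}{9} = - \frac{\left(-6\right) \frac{1}{-159}}{9} = - \frac{\left(-6\right) \left(- \frac{1}{159}\right)}{9} = \left(- \frac{1}{9}\right) \frac{2}{53} = - \frac{2}{477} \approx -0.0041929$)
$g{\left(E \right)} = - \frac{1}{57717} + \frac{E^{2}}{121}$ ($g{\left(E \right)} = \frac{\left(E^{2} + E E\right) - \frac{2}{477}}{242} = \left(\left(E^{2} + E^{2}\right) - \frac{2}{477}\right) \frac{1}{242} = \left(2 E^{2} - \frac{2}{477}\right) \frac{1}{242} = \left(- \frac{2}{477} + 2 E^{2}\right) \frac{1}{242} = - \frac{1}{57717} + \frac{E^{2}}{121}$)
$\frac{1}{g{\left(z \right)}} = \frac{1}{- \frac{1}{57717} + \frac{1088^{2}}{121}} = \frac{1}{- \frac{1}{57717} + \frac{1}{121} \cdot 1183744} = \frac{1}{- \frac{1}{57717} + \frac{1183744}{121}} = \frac{1}{\frac{564645887}{57717}} = \frac{57717}{564645887}$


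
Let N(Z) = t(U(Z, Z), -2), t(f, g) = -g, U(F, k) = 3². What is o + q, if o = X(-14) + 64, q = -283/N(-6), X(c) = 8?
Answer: -139/2 ≈ -69.500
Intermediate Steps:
U(F, k) = 9
N(Z) = 2 (N(Z) = -1*(-2) = 2)
q = -283/2 ≈ -141.50
o = 72 (o = 8 + 64 = 72)
o + q = 72 - 283/2 = -139/2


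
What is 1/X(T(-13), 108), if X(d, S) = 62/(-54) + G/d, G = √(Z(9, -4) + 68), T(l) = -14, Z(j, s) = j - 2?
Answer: -164052/133681 + 51030*√3/133681 ≈ -0.56602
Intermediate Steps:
Z(j, s) = -2 + j
G = 5*√3 (G = √((-2 + 9) + 68) = √(7 + 68) = √75 = 5*√3 ≈ 8.6602)
X(d, S) = -31/27 + 5*√3/d (X(d, S) = 62/(-54) + (5*√3)/d = 62*(-1/54) + 5*√3/d = -31/27 + 5*√3/d)
1/X(T(-13), 108) = 1/(-31/27 + 5*√3/(-14)) = 1/(-31/27 + 5*√3*(-1/14)) = 1/(-31/27 - 5*√3/14)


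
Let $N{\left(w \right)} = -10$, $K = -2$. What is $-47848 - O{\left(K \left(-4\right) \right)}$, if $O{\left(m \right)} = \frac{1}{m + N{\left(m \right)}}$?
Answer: $- \frac{95695}{2} \approx -47848.0$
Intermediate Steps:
$O{\left(m \right)} = \frac{1}{-10 + m}$ ($O{\left(m \right)} = \frac{1}{m - 10} = \frac{1}{-10 + m}$)
$-47848 - O{\left(K \left(-4\right) \right)} = -47848 - \frac{1}{-10 - -8} = -47848 - \frac{1}{-10 + 8} = -47848 - \frac{1}{-2} = -47848 - - \frac{1}{2} = -47848 + \frac{1}{2} = - \frac{95695}{2}$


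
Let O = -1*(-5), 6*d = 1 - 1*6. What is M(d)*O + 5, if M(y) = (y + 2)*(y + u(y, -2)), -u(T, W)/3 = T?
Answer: 265/18 ≈ 14.722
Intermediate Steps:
d = -⅚ (d = (1 - 1*6)/6 = (1 - 6)/6 = (⅙)*(-5) = -⅚ ≈ -0.83333)
u(T, W) = -3*T
M(y) = -2*y*(2 + y) (M(y) = (y + 2)*(y - 3*y) = (2 + y)*(-2*y) = -2*y*(2 + y))
O = 5
M(d)*O + 5 = (2*(-⅚)*(-2 - 1*(-⅚)))*5 + 5 = (2*(-⅚)*(-2 + ⅚))*5 + 5 = (2*(-⅚)*(-7/6))*5 + 5 = (35/18)*5 + 5 = 175/18 + 5 = 265/18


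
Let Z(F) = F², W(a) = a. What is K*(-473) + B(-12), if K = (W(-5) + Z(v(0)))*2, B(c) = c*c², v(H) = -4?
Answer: -12134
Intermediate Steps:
B(c) = c³
K = 22 (K = (-5 + (-4)²)*2 = (-5 + 16)*2 = 11*2 = 22)
K*(-473) + B(-12) = 22*(-473) + (-12)³ = -10406 - 1728 = -12134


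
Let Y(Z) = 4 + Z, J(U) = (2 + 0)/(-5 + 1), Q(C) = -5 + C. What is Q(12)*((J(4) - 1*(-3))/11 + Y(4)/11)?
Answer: 147/22 ≈ 6.6818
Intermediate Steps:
J(U) = -1/2 (J(U) = 2/(-4) = 2*(-1/4) = -1/2)
Q(12)*((J(4) - 1*(-3))/11 + Y(4)/11) = (-5 + 12)*((-1/2 - 1*(-3))/11 + (4 + 4)/11) = 7*((-1/2 + 3)*(1/11) + 8*(1/11)) = 7*((5/2)*(1/11) + 8/11) = 7*(5/22 + 8/11) = 7*(21/22) = 147/22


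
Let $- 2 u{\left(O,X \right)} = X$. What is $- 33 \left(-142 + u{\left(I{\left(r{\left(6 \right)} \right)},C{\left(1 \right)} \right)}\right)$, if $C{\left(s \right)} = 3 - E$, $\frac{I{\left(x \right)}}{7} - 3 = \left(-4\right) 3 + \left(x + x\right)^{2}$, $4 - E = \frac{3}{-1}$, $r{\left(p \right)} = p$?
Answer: $4620$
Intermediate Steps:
$E = 7$ ($E = 4 - \frac{3}{-1} = 4 - 3 \left(-1\right) = 4 - -3 = 4 + 3 = 7$)
$I{\left(x \right)} = -63 + 28 x^{2}$ ($I{\left(x \right)} = 21 + 7 \left(\left(-4\right) 3 + \left(x + x\right)^{2}\right) = 21 + 7 \left(-12 + \left(2 x\right)^{2}\right) = 21 + 7 \left(-12 + 4 x^{2}\right) = 21 + \left(-84 + 28 x^{2}\right) = -63 + 28 x^{2}$)
$C{\left(s \right)} = -4$ ($C{\left(s \right)} = 3 - 7 = -4$)
$u{\left(O,X \right)} = - \frac{X}{2}$
$- 33 \left(-142 + u{\left(I{\left(r{\left(6 \right)} \right)},C{\left(1 \right)} \right)}\right) = - 33 \left(-142 - -2\right) = - 33 \left(-142 + 2\right) = \left(-33\right) \left(-140\right) = 4620$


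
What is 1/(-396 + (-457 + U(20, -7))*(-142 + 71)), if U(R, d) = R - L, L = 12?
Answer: 1/31483 ≈ 3.1763e-5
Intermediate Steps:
U(R, d) = -12 + R (U(R, d) = R - 1*12 = R - 12 = -12 + R)
1/(-396 + (-457 + U(20, -7))*(-142 + 71)) = 1/(-396 + (-457 + (-12 + 20))*(-142 + 71)) = 1/(-396 + (-457 + 8)*(-71)) = 1/(-396 - 449*(-71)) = 1/(-396 + 31879) = 1/31483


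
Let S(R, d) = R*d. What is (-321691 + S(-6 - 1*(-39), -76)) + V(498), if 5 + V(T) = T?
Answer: -323706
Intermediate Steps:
V(T) = -5 + T
(-321691 + S(-6 - 1*(-39), -76)) + V(498) = (-321691 + (-6 - 1*(-39))*(-76)) + (-5 + 498) = (-321691 + (-6 + 39)*(-76)) + 493 = (-321691 + 33*(-76)) + 493 = (-321691 - 2508) + 493 = -324199 + 493 = -323706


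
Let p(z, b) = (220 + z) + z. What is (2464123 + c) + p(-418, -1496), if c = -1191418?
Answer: 1272089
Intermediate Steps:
p(z, b) = 220 + 2*z
(2464123 + c) + p(-418, -1496) = (2464123 - 1191418) + (220 + 2*(-418)) = 1272705 + (220 - 836) = 1272705 - 616 = 1272089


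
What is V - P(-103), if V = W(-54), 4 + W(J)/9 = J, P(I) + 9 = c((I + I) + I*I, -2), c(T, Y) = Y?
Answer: -511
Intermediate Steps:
P(I) = -11 (P(I) = -9 - 2 = -11)
W(J) = -36 + 9*J
V = -522 (V = -36 + 9*(-54) = -36 - 486 = -522)
V - P(-103) = -522 - 1*(-11) = -522 + 11 = -511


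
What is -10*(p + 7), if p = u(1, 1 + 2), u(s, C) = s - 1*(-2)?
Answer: -100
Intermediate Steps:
u(s, C) = 2 + s (u(s, C) = s + 2 = 2 + s)
p = 3 (p = 2 + 1 = 3)
-10*(p + 7) = -10*(3 + 7) = -10*10 = -100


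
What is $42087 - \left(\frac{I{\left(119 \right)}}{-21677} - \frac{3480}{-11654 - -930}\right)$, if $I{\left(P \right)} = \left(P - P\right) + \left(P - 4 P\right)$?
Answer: $\frac{2445909833112}{58116037} \approx 42087.0$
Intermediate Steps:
$I{\left(P \right)} = - 3 P$ ($I{\left(P \right)} = 0 - 3 P = - 3 P$)
$42087 - \left(\frac{I{\left(119 \right)}}{-21677} - \frac{3480}{-11654 - -930}\right) = 42087 - \left(\frac{\left(-3\right) 119}{-21677} - \frac{3480}{-11654 - -930}\right) = 42087 - \left(\left(-357\right) \left(- \frac{1}{21677}\right) - \frac{3480}{-11654 + 930}\right) = 42087 - \left(\frac{357}{21677} - \frac{3480}{-10724}\right) = 42087 - \left(\frac{357}{21677} - - \frac{870}{2681}\right) = 42087 - \left(\frac{357}{21677} + \frac{870}{2681}\right) = 42087 - \frac{19816107}{58116037} = \frac{2445909833112}{58116037}$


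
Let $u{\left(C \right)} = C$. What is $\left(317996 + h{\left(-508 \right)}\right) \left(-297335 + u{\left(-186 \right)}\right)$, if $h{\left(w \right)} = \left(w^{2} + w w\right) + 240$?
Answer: $-248240811644$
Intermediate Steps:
$h{\left(w \right)} = 240 + 2 w^{2}$ ($h{\left(w \right)} = \left(w^{2} + w^{2}\right) + 240 = 2 w^{2} + 240 = 240 + 2 w^{2}$)
$\left(317996 + h{\left(-508 \right)}\right) \left(-297335 + u{\left(-186 \right)}\right) = \left(317996 + \left(240 + 2 \left(-508\right)^{2}\right)\right) \left(-297335 - 186\right) = \left(317996 + \left(240 + 2 \cdot 258064\right)\right) \left(-297521\right) = \left(317996 + \left(240 + 516128\right)\right) \left(-297521\right) = \left(317996 + 516368\right) \left(-297521\right) = 834364 \left(-297521\right) = -248240811644$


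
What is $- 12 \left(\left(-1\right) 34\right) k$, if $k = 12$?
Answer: $4896$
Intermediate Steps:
$- 12 \left(\left(-1\right) 34\right) k = - 12 \left(\left(-1\right) 34\right) 12 = \left(-12\right) \left(-34\right) 12 = 408 \cdot 12 = 4896$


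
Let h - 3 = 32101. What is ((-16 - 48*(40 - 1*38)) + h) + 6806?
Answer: 38798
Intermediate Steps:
h = 32104 (h = 3 + 32101 = 32104)
((-16 - 48*(40 - 1*38)) + h) + 6806 = ((-16 - 48*(40 - 1*38)) + 32104) + 6806 = ((-16 - 48*(40 - 38)) + 32104) + 6806 = ((-16 - 48*2) + 32104) + 6806 = ((-16 - 96) + 32104) + 6806 = (-112 + 32104) + 6806 = 31992 + 6806 = 38798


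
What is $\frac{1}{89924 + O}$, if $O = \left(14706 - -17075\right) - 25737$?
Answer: $\frac{1}{95968} \approx 1.042 \cdot 10^{-5}$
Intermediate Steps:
$O = 6044$ ($O = \left(14706 + 17075\right) - 25737 = 31781 - 25737 = 6044$)
$\frac{1}{89924 + O} = \frac{1}{89924 + 6044} = \frac{1}{95968}$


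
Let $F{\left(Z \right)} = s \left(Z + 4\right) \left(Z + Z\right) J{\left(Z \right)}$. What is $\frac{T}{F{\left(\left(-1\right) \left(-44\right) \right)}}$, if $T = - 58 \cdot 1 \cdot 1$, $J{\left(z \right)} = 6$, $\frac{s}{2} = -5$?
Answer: $\frac{29}{126720} \approx 0.00022885$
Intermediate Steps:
$s = -10$ ($s = 2 \left(-5\right) = -10$)
$T = -58$ ($T = \left(-58\right) 1 = -58$)
$F{\left(Z \right)} = - 120 Z \left(4 + Z\right)$ ($F{\left(Z \right)} = - 10 \left(Z + 4\right) \left(Z + Z\right) 6 = - 10 \left(4 + Z\right) 2 Z 6 = - 10 \cdot 2 Z \left(4 + Z\right) 6 = - 20 Z \left(4 + Z\right) 6 = - 120 Z \left(4 + Z\right)$)
$\frac{T}{F{\left(\left(-1\right) \left(-44\right) \right)}} = - \frac{58}{\left(-120\right) \left(\left(-1\right) \left(-44\right)\right) \left(4 - -44\right)} = - \frac{58}{\left(-120\right) 44 \left(4 + 44\right)} = - \frac{58}{\left(-120\right) 44 \cdot 48} = - \frac{58}{-253440} = \left(-58\right) \left(- \frac{1}{253440}\right) = \frac{29}{126720}$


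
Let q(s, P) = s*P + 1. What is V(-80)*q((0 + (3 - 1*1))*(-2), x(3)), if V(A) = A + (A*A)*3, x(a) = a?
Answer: -210320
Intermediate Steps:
q(s, P) = 1 + P*s (q(s, P) = P*s + 1 = 1 + P*s)
V(A) = A + 3*A² (V(A) = A + A²*3 = A + 3*A²)
V(-80)*q((0 + (3 - 1*1))*(-2), x(3)) = (-80*(1 + 3*(-80)))*(1 + 3*((0 + (3 - 1*1))*(-2))) = (-80*(1 - 240))*(1 + 3*((0 + (3 - 1))*(-2))) = (-80*(-239))*(1 + 3*((0 + 2)*(-2))) = 19120*(1 + 3*(2*(-2))) = 19120*(1 + 3*(-4)) = 19120*(1 - 12) = 19120*(-11) = -210320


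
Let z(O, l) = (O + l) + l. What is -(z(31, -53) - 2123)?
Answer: 2198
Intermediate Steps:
z(O, l) = O + 2*l
-(z(31, -53) - 2123) = -((31 + 2*(-53)) - 2123) = -((31 - 106) - 2123) = -(-75 - 2123) = -1*(-2198) = 2198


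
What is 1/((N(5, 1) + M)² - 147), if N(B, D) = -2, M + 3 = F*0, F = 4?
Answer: -1/122 ≈ -0.0081967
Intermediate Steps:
M = -3 (M = -3 + 4*0 = -3 + 0 = -3)
1/((N(5, 1) + M)² - 147) = 1/((-2 - 3)² - 147) = 1/((-5)² - 147) = 1/(25 - 147) = 1/(-122) = -1/122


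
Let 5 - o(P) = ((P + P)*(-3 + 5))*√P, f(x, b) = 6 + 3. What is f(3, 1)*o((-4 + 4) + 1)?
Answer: 9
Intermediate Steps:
f(x, b) = 9
o(P) = 5 - 4*P^(3/2) (o(P) = 5 - (P + P)*(-3 + 5)*√P = 5 - (2*P)*2*√P = 5 - 4*P*√P = 5 - 4*P^(3/2))
f(3, 1)*o((-4 + 4) + 1) = 9*(5 - 4*((-4 + 4) + 1)^(3/2)) = 9*(5 - 4*(0 + 1)^(3/2)) = 9*(5 - 4*1^(3/2)) = 9*(5 - 4*1) = 9*(5 - 4) = 9*1 = 9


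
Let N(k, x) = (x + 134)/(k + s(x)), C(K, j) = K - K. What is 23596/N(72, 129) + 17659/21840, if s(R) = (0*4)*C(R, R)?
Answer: 37108882397/5743920 ≈ 6460.5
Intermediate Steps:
C(K, j) = 0
s(R) = 0 (s(R) = (0*4)*0 = 0*0 = 0)
N(k, x) = (134 + x)/k (N(k, x) = (x + 134)/(k + 0) = (134 + x)/k)
23596/N(72, 129) + 17659/21840 = 23596/(((134 + 129)/72)) + 17659/21840 = 23596/(((1/72)*263)) + 17659*(1/21840) = 23596/(263/72) + 17659/21840 = 23596*(72/263) + 17659/21840 = 1698912/263 + 17659/21840 = 37108882397/5743920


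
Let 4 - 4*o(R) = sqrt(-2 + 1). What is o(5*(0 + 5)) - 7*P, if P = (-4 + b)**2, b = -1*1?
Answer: -174 - I/4 ≈ -174.0 - 0.25*I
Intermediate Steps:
b = -1
P = 25 (P = (-4 - 1)**2 = (-5)**2 = 25)
o(R) = 1 - I/4 (o(R) = 1 - sqrt(-2 + 1)/4 = 1 - I/4)
o(5*(0 + 5)) - 7*P = (1 - I/4) - 7*25 = (1 - I/4) - 175 = -174 - I/4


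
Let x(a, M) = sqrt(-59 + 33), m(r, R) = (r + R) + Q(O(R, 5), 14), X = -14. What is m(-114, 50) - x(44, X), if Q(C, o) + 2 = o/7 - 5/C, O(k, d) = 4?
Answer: -261/4 - I*sqrt(26) ≈ -65.25 - 5.099*I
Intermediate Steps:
Q(C, o) = -2 - 5/C + o/7 (Q(C, o) = -2 + (o/7 - 5/C) = -2 + (-5/C + o/7) = -2 - 5/C + o/7)
m(r, R) = -5/4 + R + r (m(r, R) = (r + R) + (-2 - 5/4 + (1/7)*14) = (R + r) + (-2 - 5*1/4 + 2) = (R + r) + (-2 - 5/4 + 2) = (R + r) - 5/4 = -5/4 + R + r)
x(a, M) = I*sqrt(26) (x(a, M) = sqrt(-26) = I*sqrt(26))
m(-114, 50) - x(44, X) = (-5/4 + 50 - 114) - I*sqrt(26) = -261/4 - I*sqrt(26)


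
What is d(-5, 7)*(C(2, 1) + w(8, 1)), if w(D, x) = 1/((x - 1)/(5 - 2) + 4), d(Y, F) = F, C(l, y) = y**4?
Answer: 35/4 ≈ 8.7500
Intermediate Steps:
w(D, x) = 1/(11/3 + x/3) (w(D, x) = 1/((-1 + x)/3 + 4) = 1/((-1 + x)*(1/3) + 4) = 1/((-1/3 + x/3) + 4) = 1/(11/3 + x/3))
d(-5, 7)*(C(2, 1) + w(8, 1)) = 7*(1**4 + 3/(11 + 1)) = 7*(1 + 3/12) = 7*(1 + 3*(1/12)) = 7*(1 + 1/4) = 7*(5/4) = 35/4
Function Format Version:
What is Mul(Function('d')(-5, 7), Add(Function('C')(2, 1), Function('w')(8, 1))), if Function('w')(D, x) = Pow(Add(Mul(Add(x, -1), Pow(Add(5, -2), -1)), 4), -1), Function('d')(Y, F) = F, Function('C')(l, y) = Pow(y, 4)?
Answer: Rational(35, 4) ≈ 8.7500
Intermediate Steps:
Function('w')(D, x) = Pow(Add(Rational(11, 3), Mul(Rational(1, 3), x)), -1) (Function('w')(D, x) = Pow(Add(Mul(Add(-1, x), Pow(3, -1)), 4), -1) = Pow(Add(Mul(Add(-1, x), Rational(1, 3)), 4), -1) = Pow(Add(Add(Rational(-1, 3), Mul(Rational(1, 3), x)), 4), -1) = Pow(Add(Rational(11, 3), Mul(Rational(1, 3), x)), -1))
Mul(Function('d')(-5, 7), Add(Function('C')(2, 1), Function('w')(8, 1))) = Mul(7, Add(Pow(1, 4), Mul(3, Pow(Add(11, 1), -1)))) = Mul(7, Add(1, Mul(3, Pow(12, -1)))) = Mul(7, Add(1, Mul(3, Rational(1, 12)))) = Mul(7, Add(1, Rational(1, 4))) = Mul(7, Rational(5, 4)) = Rational(35, 4)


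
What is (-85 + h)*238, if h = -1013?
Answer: -261324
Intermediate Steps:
(-85 + h)*238 = (-85 - 1013)*238 = -1098*238 = -261324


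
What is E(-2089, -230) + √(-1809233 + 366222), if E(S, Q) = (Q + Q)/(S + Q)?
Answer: 460/2319 + I*√1443011 ≈ 0.19836 + 1201.3*I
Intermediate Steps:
E(S, Q) = 2*Q/(Q + S) (E(S, Q) = (2*Q)/(Q + S) = 2*Q/(Q + S))
E(-2089, -230) + √(-1809233 + 366222) = 2*(-230)/(-230 - 2089) + √(-1809233 + 366222) = 2*(-230)/(-2319) + √(-1443011) = 2*(-230)*(-1/2319) + I*√1443011 = 460/2319 + I*√1443011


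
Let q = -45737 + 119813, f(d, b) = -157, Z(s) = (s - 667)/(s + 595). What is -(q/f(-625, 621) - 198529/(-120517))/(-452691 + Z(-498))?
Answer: -862936079183/830870005992448 ≈ -0.0010386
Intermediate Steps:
Z(s) = (-667 + s)/(595 + s)
q = 74076
-(q/f(-625, 621) - 198529/(-120517))/(-452691 + Z(-498)) = -(74076/(-157) - 198529/(-120517))/(-452691 + (-667 - 498)/(595 - 498)) = -(74076*(-1/157) - 198529*(-1/120517))/(-452691 - 1165/97) = -(-74076/157 + 198529/120517)/(-452691 + (1/97)*(-1165)) = -(-8896248239)/(18921169*(-452691 - 1165/97)) = -(-8896248239)/(18921169*(-43912192/97)) = -(-8896248239)*(-97)/(18921169*43912192) = -1*862936079183/830870005992448 = -862936079183/830870005992448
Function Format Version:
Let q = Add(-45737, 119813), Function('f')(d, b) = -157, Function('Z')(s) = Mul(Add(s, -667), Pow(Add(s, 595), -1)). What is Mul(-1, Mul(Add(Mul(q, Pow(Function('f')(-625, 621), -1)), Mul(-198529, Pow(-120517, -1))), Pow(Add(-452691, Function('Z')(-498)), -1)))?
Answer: Rational(-862936079183, 830870005992448) ≈ -0.0010386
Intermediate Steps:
Function('Z')(s) = Mul(Pow(Add(595, s), -1), Add(-667, s)) (Function('Z')(s) = Mul(Add(-667, s), Pow(Add(595, s), -1)) = Mul(Pow(Add(595, s), -1), Add(-667, s)))
q = 74076
Mul(-1, Mul(Add(Mul(q, Pow(Function('f')(-625, 621), -1)), Mul(-198529, Pow(-120517, -1))), Pow(Add(-452691, Function('Z')(-498)), -1))) = Mul(-1, Mul(Add(Mul(74076, Pow(-157, -1)), Mul(-198529, Pow(-120517, -1))), Pow(Add(-452691, Mul(Pow(Add(595, -498), -1), Add(-667, -498))), -1))) = Mul(-1, Mul(Add(Mul(74076, Rational(-1, 157)), Mul(-198529, Rational(-1, 120517))), Pow(Add(-452691, Mul(Pow(97, -1), -1165)), -1))) = Mul(-1, Mul(Add(Rational(-74076, 157), Rational(198529, 120517)), Pow(Add(-452691, Mul(Rational(1, 97), -1165)), -1))) = Mul(-1, Mul(Rational(-8896248239, 18921169), Pow(Add(-452691, Rational(-1165, 97)), -1))) = Mul(-1, Mul(Rational(-8896248239, 18921169), Pow(Rational(-43912192, 97), -1))) = Mul(-1, Mul(Rational(-8896248239, 18921169), Rational(-97, 43912192))) = Mul(-1, Rational(862936079183, 830870005992448)) = Rational(-862936079183, 830870005992448)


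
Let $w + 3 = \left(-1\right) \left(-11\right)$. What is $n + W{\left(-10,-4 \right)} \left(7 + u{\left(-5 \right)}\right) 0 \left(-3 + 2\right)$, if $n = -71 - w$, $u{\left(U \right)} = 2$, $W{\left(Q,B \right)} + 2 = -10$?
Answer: $-79$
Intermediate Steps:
$W{\left(Q,B \right)} = -12$ ($W{\left(Q,B \right)} = -2 - 10 = -12$)
$w = 8$ ($w = -3 - -11 = -3 + 11 = 8$)
$n = -79$ ($n = -71 - 8 = -79$)
$n + W{\left(-10,-4 \right)} \left(7 + u{\left(-5 \right)}\right) 0 \left(-3 + 2\right) = -79 - 12 \left(7 + 2\right) 0 \left(-3 + 2\right) = -79 - 12 \cdot 9 \cdot 0 \left(-1\right) = -79 - 12 \cdot 9 \cdot 0 = -79 - 0 = -79 + 0 = -79$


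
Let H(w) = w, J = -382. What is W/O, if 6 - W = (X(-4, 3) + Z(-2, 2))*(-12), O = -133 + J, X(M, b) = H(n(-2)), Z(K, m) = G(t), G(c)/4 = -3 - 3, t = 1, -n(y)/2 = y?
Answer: 234/515 ≈ 0.45437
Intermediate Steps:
n(y) = -2*y
G(c) = -24 (G(c) = 4*(-3 - 3) = 4*(-6) = -24)
Z(K, m) = -24
X(M, b) = 4 (X(M, b) = -2*(-2) = 4)
O = -515 (O = -133 - 382 = -515)
W = -234 (W = 6 - (4 - 24)*(-12) = 6 - (-20)*(-12) = 6 - 1*240 = 6 - 240 = -234)
W/O = -234/(-515) = -234*(-1/515) = 234/515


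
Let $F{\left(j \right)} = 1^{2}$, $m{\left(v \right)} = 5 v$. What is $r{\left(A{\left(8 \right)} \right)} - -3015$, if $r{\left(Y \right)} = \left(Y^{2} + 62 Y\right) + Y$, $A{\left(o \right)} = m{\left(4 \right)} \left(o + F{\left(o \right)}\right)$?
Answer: $46755$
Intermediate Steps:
$F{\left(j \right)} = 1$
$A{\left(o \right)} = 20 + 20 o$ ($A{\left(o \right)} = 5 \cdot 4 \left(o + 1\right) = 20 \left(1 + o\right) = 20 + 20 o$)
$r{\left(Y \right)} = Y^{2} + 63 Y$
$r{\left(A{\left(8 \right)} \right)} - -3015 = \left(20 + 20 \cdot 8\right) \left(63 + \left(20 + 20 \cdot 8\right)\right) - -3015 = \left(20 + 160\right) \left(63 + \left(20 + 160\right)\right) + 3015 = 180 \left(63 + 180\right) + 3015 = 180 \cdot 243 + 3015 = 43740 + 3015 = 46755$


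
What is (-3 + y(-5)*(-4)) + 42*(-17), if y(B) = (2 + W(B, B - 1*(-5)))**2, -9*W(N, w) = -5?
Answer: -60193/81 ≈ -743.12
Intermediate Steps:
W(N, w) = 5/9 (W(N, w) = -1/9*(-5) = 5/9)
y(B) = 529/81 (y(B) = (2 + 5/9)**2 = (23/9)**2 = 529/81)
(-3 + y(-5)*(-4)) + 42*(-17) = (-3 + (529/81)*(-4)) + 42*(-17) = (-3 - 2116/81) - 714 = -2359/81 - 714 = -60193/81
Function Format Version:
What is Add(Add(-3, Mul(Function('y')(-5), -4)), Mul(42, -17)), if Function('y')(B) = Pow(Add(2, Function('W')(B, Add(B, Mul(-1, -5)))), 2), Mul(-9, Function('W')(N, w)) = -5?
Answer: Rational(-60193, 81) ≈ -743.12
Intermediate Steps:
Function('W')(N, w) = Rational(5, 9) (Function('W')(N, w) = Mul(Rational(-1, 9), -5) = Rational(5, 9))
Function('y')(B) = Rational(529, 81) (Function('y')(B) = Pow(Add(2, Rational(5, 9)), 2) = Pow(Rational(23, 9), 2) = Rational(529, 81))
Add(Add(-3, Mul(Function('y')(-5), -4)), Mul(42, -17)) = Add(Add(-3, Mul(Rational(529, 81), -4)), Mul(42, -17)) = Add(Add(-3, Rational(-2116, 81)), -714) = Add(Rational(-2359, 81), -714) = Rational(-60193, 81)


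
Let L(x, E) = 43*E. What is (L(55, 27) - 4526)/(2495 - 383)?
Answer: -3365/2112 ≈ -1.5933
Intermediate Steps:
(L(55, 27) - 4526)/(2495 - 383) = (43*27 - 4526)/(2495 - 383) = (1161 - 4526)/2112 = -3365*1/2112 = -3365/2112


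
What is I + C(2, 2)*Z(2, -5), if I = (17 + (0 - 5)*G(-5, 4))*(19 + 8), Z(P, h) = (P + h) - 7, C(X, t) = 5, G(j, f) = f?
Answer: -131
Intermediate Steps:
Z(P, h) = -7 + P + h
I = -81 (I = (17 + (0 - 5)*4)*(19 + 8) = (17 - 5*4)*27 = (17 - 20)*27 = -3*27 = -81)
I + C(2, 2)*Z(2, -5) = -81 + 5*(-7 + 2 - 5) = -81 + 5*(-10) = -81 - 50 = -131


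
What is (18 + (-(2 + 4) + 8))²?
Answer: 400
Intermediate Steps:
(18 + (-(2 + 4) + 8))² = (18 + (-1*6 + 8))² = (18 + (-6 + 8))² = (18 + 2)² = 20² = 400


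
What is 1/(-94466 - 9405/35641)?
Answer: -35641/3366872111 ≈ -1.0586e-5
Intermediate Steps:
1/(-94466 - 9405/35641) = 1/(-3366872111/35641) = -35641/3366872111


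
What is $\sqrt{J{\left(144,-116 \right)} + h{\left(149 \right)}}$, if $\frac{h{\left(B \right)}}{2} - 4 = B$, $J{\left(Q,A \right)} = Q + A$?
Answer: $\sqrt{334} \approx 18.276$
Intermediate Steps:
$J{\left(Q,A \right)} = A + Q$
$h{\left(B \right)} = 8 + 2 B$
$\sqrt{J{\left(144,-116 \right)} + h{\left(149 \right)}} = \sqrt{\left(-116 + 144\right) + \left(8 + 2 \cdot 149\right)} = \sqrt{28 + \left(8 + 298\right)} = \sqrt{28 + 306} = \sqrt{334}$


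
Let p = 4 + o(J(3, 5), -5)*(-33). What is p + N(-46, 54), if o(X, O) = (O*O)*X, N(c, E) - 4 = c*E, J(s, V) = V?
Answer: -6601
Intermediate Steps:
N(c, E) = 4 + E*c (N(c, E) = 4 + c*E = 4 + E*c)
o(X, O) = X*O² (o(X, O) = O²*X = X*O²)
p = -4121 (p = 4 + (5*(-5)²)*(-33) = 4 + (5*25)*(-33) = 4 + 125*(-33) = 4 - 4125 = -4121)
p + N(-46, 54) = -4121 + (4 + 54*(-46)) = -4121 + (4 - 2484) = -4121 - 2480 = -6601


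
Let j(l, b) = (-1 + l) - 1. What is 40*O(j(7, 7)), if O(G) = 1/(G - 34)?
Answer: -40/29 ≈ -1.3793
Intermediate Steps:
j(l, b) = -2 + l
O(G) = 1/(-34 + G)
40*O(j(7, 7)) = 40/(-34 + (-2 + 7)) = 40/(-34 + 5) = 40/(-29) = 40*(-1/29) = -40/29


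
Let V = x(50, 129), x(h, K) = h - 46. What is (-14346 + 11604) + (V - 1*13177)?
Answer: -15915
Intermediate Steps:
x(h, K) = -46 + h
V = 4 (V = -46 + 50 = 4)
(-14346 + 11604) + (V - 1*13177) = (-14346 + 11604) + (4 - 1*13177) = -2742 + (4 - 13177) = -2742 - 13173 = -15915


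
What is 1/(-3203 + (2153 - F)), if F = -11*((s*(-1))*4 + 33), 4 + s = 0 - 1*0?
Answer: -1/511 ≈ -0.0019569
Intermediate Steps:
s = -4 (s = -4 + (0 - 1*0) = -4 + (0 + 0) = -4 + 0 = -4)
F = -539 (F = -11*(-4*(-1)*4 + 33) = -11*(4*4 + 33) = -11*(16 + 33) = -11*49 = -539)
1/(-3203 + (2153 - F)) = 1/(-3203 + (2153 - 1*(-539))) = 1/(-3203 + (2153 + 539)) = 1/(-3203 + 2692) = 1/(-511) = -1/511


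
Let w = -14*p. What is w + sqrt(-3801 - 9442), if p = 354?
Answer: -4956 + I*sqrt(13243) ≈ -4956.0 + 115.08*I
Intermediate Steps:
w = -4956 (w = -14*354 = -4956)
w + sqrt(-3801 - 9442) = -4956 + sqrt(-3801 - 9442) = -4956 + sqrt(-13243) = -4956 + I*sqrt(13243)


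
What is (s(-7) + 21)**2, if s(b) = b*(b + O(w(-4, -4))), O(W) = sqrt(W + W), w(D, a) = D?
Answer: 4508 - 1960*I*sqrt(2) ≈ 4508.0 - 2771.9*I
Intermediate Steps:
O(W) = sqrt(2)*sqrt(W) (O(W) = sqrt(2*W) = sqrt(2)*sqrt(W))
s(b) = b*(b + 2*I*sqrt(2)) (s(b) = b*(b + sqrt(2)*sqrt(-4)) = b*(b + sqrt(2)*(2*I)) = b*(b + 2*I*sqrt(2)))
(s(-7) + 21)**2 = (-7*(-7 + 2*I*sqrt(2)) + 21)**2 = ((49 - 14*I*sqrt(2)) + 21)**2 = (70 - 14*I*sqrt(2))**2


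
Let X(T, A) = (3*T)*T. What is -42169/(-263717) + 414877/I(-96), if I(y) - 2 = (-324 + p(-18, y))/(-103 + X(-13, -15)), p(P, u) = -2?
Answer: 22100853960147/63555797 ≈ 3.4774e+5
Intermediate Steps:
X(T, A) = 3*T²
I(y) = 241/202 (I(y) = 2 + (-324 - 2)/(-103 + 3*(-13)²) = 2 - 326/(-103 + 3*169) = 2 - 326/(-103 + 507) = 2 - 326/404 = 2 - 326*1/404 = 2 - 163/202 = 241/202)
-42169/(-263717) + 414877/I(-96) = -42169/(-263717) + 414877/(241/202) = -42169*(-1/263717) + 414877*(202/241) = 42169/263717 + 83805154/241 = 22100853960147/63555797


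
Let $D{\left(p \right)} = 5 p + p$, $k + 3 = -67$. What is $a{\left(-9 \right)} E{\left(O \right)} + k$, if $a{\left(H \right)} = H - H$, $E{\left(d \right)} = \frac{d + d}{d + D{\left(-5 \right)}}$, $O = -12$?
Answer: $-70$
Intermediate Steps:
$k = -70$ ($k = -3 - 67 = -70$)
$D{\left(p \right)} = 6 p$
$E{\left(d \right)} = \frac{2 d}{-30 + d}$ ($E{\left(d \right)} = \frac{d + d}{d + 6 \left(-5\right)} = \frac{2 d}{d - 30} = \frac{2 d}{-30 + d}$)
$a{\left(H \right)} = 0$
$a{\left(-9 \right)} E{\left(O \right)} + k = 0 \cdot 2 \left(-12\right) \frac{1}{-30 - 12} - 70 = 0 \cdot 2 \left(-12\right) \frac{1}{-42} - 70 = 0 \cdot 2 \left(-12\right) \left(- \frac{1}{42}\right) - 70 = 0 \cdot \frac{4}{7} - 70 = 0 - 70 = -70$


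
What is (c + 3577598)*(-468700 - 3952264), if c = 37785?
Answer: -15983478089212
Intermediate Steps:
(c + 3577598)*(-468700 - 3952264) = (37785 + 3577598)*(-468700 - 3952264) = 3615383*(-4420964) = -15983478089212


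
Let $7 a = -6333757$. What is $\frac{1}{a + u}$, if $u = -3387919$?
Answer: $- \frac{7}{30049190} \approx -2.3295 \cdot 10^{-7}$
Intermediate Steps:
$a = - \frac{6333757}{7}$ ($a = \frac{1}{7} \left(-6333757\right) = - \frac{6333757}{7} \approx -9.0482 \cdot 10^{5}$)
$\frac{1}{a + u} = \frac{1}{- \frac{6333757}{7} - 3387919} = \frac{1}{- \frac{30049190}{7}} = - \frac{7}{30049190}$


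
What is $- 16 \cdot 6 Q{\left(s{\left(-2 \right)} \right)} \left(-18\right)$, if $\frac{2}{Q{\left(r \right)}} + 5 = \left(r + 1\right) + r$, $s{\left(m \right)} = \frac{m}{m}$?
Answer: $-1728$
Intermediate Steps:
$s{\left(m \right)} = 1$
$Q{\left(r \right)} = \frac{2}{-4 + 2 r}$ ($Q{\left(r \right)} = \frac{2}{-5 + \left(\left(r + 1\right) + r\right)} = \frac{2}{-5 + \left(\left(1 + r\right) + r\right)} = \frac{2}{-5 + \left(1 + 2 r\right)} = \frac{2}{-4 + 2 r}$)
$- 16 \cdot 6 Q{\left(s{\left(-2 \right)} \right)} \left(-18\right) = \frac{\left(-1\right) 16 \cdot 6}{-2 + 1} \left(-18\right) = \frac{\left(-1\right) 96}{-1} \left(-18\right) = \left(-96\right) \left(-1\right) \left(-18\right) = 96 \left(-18\right) = -1728$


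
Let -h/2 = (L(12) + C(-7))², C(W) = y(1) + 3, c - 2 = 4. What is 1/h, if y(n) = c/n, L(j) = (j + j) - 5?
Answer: -1/1568 ≈ -0.00063775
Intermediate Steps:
c = 6 (c = 2 + 4 = 6)
L(j) = -5 + 2*j (L(j) = 2*j - 5 = -5 + 2*j)
y(n) = 6/n
C(W) = 9 (C(W) = 6/1 + 3 = 6*1 + 3 = 6 + 3 = 9)
h = -1568 (h = -2*((-5 + 2*12) + 9)² = -2*((-5 + 24) + 9)² = -2*(19 + 9)² = -2*28² = -2*784 = -1568)
1/h = 1/(-1568) = -1/1568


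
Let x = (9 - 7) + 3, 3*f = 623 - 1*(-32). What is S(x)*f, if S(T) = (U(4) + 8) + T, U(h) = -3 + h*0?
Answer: 6550/3 ≈ 2183.3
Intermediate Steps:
f = 655/3 (f = (623 - 1*(-32))/3 = (623 + 32)/3 = (1/3)*655 = 655/3 ≈ 218.33)
U(h) = -3 (U(h) = -3 + 0 = -3)
x = 5 (x = 2 + 3 = 5)
S(T) = 5 + T (S(T) = (-3 + 8) + T = 5 + T)
S(x)*f = (5 + 5)*(655/3) = 10*(655/3) = 6550/3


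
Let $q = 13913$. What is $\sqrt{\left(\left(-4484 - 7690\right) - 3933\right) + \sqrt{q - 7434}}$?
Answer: $\sqrt{-16107 + \sqrt{6479}} \approx 126.6 i$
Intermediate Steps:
$\sqrt{\left(\left(-4484 - 7690\right) - 3933\right) + \sqrt{q - 7434}} = \sqrt{\left(\left(-4484 - 7690\right) - 3933\right) + \sqrt{13913 - 7434}} = \sqrt{\left(-12174 - 3933\right) + \sqrt{6479}} = \sqrt{-16107 + \sqrt{6479}}$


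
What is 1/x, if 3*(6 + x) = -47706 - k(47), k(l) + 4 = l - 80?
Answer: -3/47687 ≈ -6.2910e-5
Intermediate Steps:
k(l) = -84 + l (k(l) = -4 + (l - 80) = -4 + (-80 + l) = -84 + l)
x = -47687/3 (x = -6 + (-47706 - (-84 + 47))/3 = -6 + (-47706 - 1*(-37))/3 = -6 + (-47706 + 37)/3 = -6 + (1/3)*(-47669) = -6 - 47669/3 = -47687/3 ≈ -15896.)
1/x = 1/(-47687/3) = -3/47687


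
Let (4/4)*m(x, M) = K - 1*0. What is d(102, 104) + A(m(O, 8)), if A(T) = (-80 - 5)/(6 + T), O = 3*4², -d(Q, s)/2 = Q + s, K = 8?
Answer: -5853/14 ≈ -418.07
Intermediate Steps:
d(Q, s) = -2*Q - 2*s (d(Q, s) = -2*(Q + s) = -2*Q - 2*s)
O = 48 (O = 3*16 = 48)
m(x, M) = 8 (m(x, M) = 8 - 1*0 = 8 + 0 = 8)
A(T) = -85/(6 + T)
d(102, 104) + A(m(O, 8)) = (-2*102 - 2*104) - 85/(6 + 8) = (-204 - 208) - 85/14 = -412 - 85*1/14 = -412 - 85/14 = -5853/14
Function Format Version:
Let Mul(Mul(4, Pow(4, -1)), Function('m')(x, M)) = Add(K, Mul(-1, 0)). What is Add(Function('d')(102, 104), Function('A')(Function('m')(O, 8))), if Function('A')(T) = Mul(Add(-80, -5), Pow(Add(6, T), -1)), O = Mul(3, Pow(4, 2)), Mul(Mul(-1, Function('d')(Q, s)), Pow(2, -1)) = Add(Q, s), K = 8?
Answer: Rational(-5853, 14) ≈ -418.07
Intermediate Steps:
Function('d')(Q, s) = Add(Mul(-2, Q), Mul(-2, s)) (Function('d')(Q, s) = Mul(-2, Add(Q, s)) = Add(Mul(-2, Q), Mul(-2, s)))
O = 48 (O = Mul(3, 16) = 48)
Function('m')(x, M) = 8 (Function('m')(x, M) = Add(8, Mul(-1, 0)) = Add(8, 0) = 8)
Function('A')(T) = Mul(-85, Pow(Add(6, T), -1))
Add(Function('d')(102, 104), Function('A')(Function('m')(O, 8))) = Add(Add(Mul(-2, 102), Mul(-2, 104)), Mul(-85, Pow(Add(6, 8), -1))) = Add(Add(-204, -208), Mul(-85, Pow(14, -1))) = Add(-412, Mul(-85, Rational(1, 14))) = Add(-412, Rational(-85, 14)) = Rational(-5853, 14)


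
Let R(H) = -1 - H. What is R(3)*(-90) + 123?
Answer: 483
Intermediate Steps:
R(3)*(-90) + 123 = (-1 - 1*3)*(-90) + 123 = (-1 - 3)*(-90) + 123 = -4*(-90) + 123 = 360 + 123 = 483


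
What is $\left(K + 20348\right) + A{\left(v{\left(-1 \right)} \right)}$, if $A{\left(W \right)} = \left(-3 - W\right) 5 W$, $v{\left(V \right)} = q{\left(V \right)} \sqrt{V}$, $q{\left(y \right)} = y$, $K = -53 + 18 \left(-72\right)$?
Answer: $19004 + 15 i \approx 19004.0 + 15.0 i$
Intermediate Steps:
$K = -1349$ ($K = -53 - 1296 = -1349$)
$v{\left(V \right)} = V^{\frac{3}{2}}$ ($v{\left(V \right)} = V \sqrt{V} = V^{\frac{3}{2}}$)
$A{\left(W \right)} = W \left(-15 - 5 W\right)$ ($A{\left(W \right)} = \left(-15 - 5 W\right) W = W \left(-15 - 5 W\right)$)
$\left(K + 20348\right) + A{\left(v{\left(-1 \right)} \right)} = \left(-1349 + 20348\right) - 5 \left(-1\right)^{\frac{3}{2}} \left(3 + \left(-1\right)^{\frac{3}{2}}\right) = 18999 - 5 \left(- i\right) \left(3 - i\right) = 18999 + 5 i \left(3 - i\right)$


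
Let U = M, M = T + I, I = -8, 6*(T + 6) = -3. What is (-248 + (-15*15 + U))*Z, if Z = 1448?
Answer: -705900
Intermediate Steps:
T = -13/2 (T = -6 + (1/6)*(-3) = -6 - 1/2 = -13/2 ≈ -6.5000)
M = -29/2 (M = -13/2 - 8 = -29/2 ≈ -14.500)
U = -29/2 ≈ -14.500
(-248 + (-15*15 + U))*Z = (-248 + (-15*15 - 29/2))*1448 = (-248 + (-225 - 29/2))*1448 = (-248 - 479/2)*1448 = -975/2*1448 = -705900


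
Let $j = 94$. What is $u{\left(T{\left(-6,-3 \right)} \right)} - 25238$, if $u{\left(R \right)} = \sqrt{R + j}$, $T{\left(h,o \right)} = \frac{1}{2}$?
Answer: $-25238 + \frac{3 \sqrt{42}}{2} \approx -25228.0$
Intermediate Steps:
$T{\left(h,o \right)} = \frac{1}{2}$
$u{\left(R \right)} = \sqrt{94 + R}$ ($u{\left(R \right)} = \sqrt{R + 94} = \sqrt{94 + R}$)
$u{\left(T{\left(-6,-3 \right)} \right)} - 25238 = \sqrt{94 + \frac{1}{2}} - 25238 = \sqrt{\frac{189}{2}} - 25238 = \frac{3 \sqrt{42}}{2} - 25238 = -25238 + \frac{3 \sqrt{42}}{2}$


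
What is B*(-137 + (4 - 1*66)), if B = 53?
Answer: -10547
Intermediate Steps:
B*(-137 + (4 - 1*66)) = 53*(-137 + (4 - 1*66)) = 53*(-137 + (4 - 66)) = 53*(-137 - 62) = 53*(-199) = -10547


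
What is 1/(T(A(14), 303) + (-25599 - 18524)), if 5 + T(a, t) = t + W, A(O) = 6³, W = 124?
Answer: -1/43701 ≈ -2.2883e-5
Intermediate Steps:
A(O) = 216
T(a, t) = 119 + t (T(a, t) = -5 + (t + 124) = -5 + (124 + t) = 119 + t)
1/(T(A(14), 303) + (-25599 - 18524)) = 1/((119 + 303) + (-25599 - 18524)) = 1/(422 - 44123) = 1/(-43701) = -1/43701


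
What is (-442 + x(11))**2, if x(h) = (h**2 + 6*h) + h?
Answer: 59536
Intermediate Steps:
x(h) = h**2 + 7*h
(-442 + x(11))**2 = (-442 + 11*(7 + 11))**2 = (-442 + 11*18)**2 = (-442 + 198)**2 = (-244)**2 = 59536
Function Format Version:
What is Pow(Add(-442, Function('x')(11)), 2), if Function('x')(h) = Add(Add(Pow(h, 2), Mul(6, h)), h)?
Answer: 59536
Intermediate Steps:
Function('x')(h) = Add(Pow(h, 2), Mul(7, h))
Pow(Add(-442, Function('x')(11)), 2) = Pow(Add(-442, Mul(11, Add(7, 11))), 2) = Pow(Add(-442, Mul(11, 18)), 2) = Pow(Add(-442, 198), 2) = Pow(-244, 2) = 59536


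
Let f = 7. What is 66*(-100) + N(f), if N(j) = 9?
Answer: -6591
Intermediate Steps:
66*(-100) + N(f) = 66*(-100) + 9 = -6600 + 9 = -6591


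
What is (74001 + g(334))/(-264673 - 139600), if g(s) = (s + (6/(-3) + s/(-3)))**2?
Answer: -1104253/3638457 ≈ -0.30349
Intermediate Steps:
g(s) = (-2 + 2*s/3)**2 (g(s) = (s + (6*(-1/3) + s*(-1/3)))**2 = (s + (-2 - s/3))**2 = (-2 + 2*s/3)**2)
(74001 + g(334))/(-264673 - 139600) = (74001 + 4*(-3 + 334)**2/9)/(-264673 - 139600) = (74001 + (4/9)*331**2)/(-404273) = (74001 + (4/9)*109561)*(-1/404273) = (74001 + 438244/9)*(-1/404273) = (1104253/9)*(-1/404273) = -1104253/3638457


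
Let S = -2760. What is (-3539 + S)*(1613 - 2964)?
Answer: 8509949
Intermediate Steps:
(-3539 + S)*(1613 - 2964) = (-3539 - 2760)*(1613 - 2964) = -6299*(-1351) = 8509949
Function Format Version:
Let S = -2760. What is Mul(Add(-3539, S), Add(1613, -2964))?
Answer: 8509949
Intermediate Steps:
Mul(Add(-3539, S), Add(1613, -2964)) = Mul(Add(-3539, -2760), Add(1613, -2964)) = Mul(-6299, -1351) = 8509949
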